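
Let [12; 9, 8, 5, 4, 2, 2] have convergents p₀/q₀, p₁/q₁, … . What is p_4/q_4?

Using pₖ = aₖpₖ₋₁ + pₖ₋₂, qₖ = aₖqₖ₋₁ + qₖ₋₂ (with p₋₁=1, p₋₂=0, q₋₁=0, q₋₂=1):
  k=0: a=12, p=12, q=1
  k=1: a=9, p=109, q=9
  k=2: a=8, p=884, q=73
  k=3: a=5, p=4529, q=374
  k=4: a=4, p=19000, q=1569

19000/1569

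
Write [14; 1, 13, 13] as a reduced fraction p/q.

Using pₖ = aₖpₖ₋₁ + pₖ₋₂ and qₖ = aₖqₖ₋₁ + qₖ₋₂:
  k=0: a=14, p=14, q=1
  k=1: a=1, p=15, q=1
  k=2: a=13, p=209, q=14
  k=3: a=13, p=2732, q=183

2732/183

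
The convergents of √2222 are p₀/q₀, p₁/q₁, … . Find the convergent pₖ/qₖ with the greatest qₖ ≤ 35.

√2222 = [47; 7, 4, 7, 94, …] (period length 4).
Convergents:
  p_0/q_0 = 47/1
  p_1/q_1 = 330/7
  p_2/q_2 = 1367/29
  p_3/q_3 = 9899/210
q_2 = 29 ≤ 35 < 210 = q_3, so the answer is 1367/29.

1367/29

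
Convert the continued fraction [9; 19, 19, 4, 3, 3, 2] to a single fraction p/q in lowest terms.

Fold from the inside: start with 2/1.
  3 + 1/2 = 7/2
  3 + 2/7 = 23/7
  4 + 7/23 = 99/23
  19 + 23/99 = 1904/99
  19 + 99/1904 = 36275/1904
  9 + 1904/36275 = 328379/36275

328379/36275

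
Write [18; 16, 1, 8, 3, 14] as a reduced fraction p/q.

Fold from the inside: start with 14/1.
  3 + 1/14 = 43/14
  8 + 14/43 = 358/43
  1 + 43/358 = 401/358
  16 + 358/401 = 6774/401
  18 + 401/6774 = 122333/6774

122333/6774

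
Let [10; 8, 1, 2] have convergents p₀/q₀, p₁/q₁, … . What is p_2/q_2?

91/9

Using pₖ = aₖpₖ₋₁ + pₖ₋₂, qₖ = aₖqₖ₋₁ + qₖ₋₂ (with p₋₁=1, p₋₂=0, q₋₁=0, q₋₂=1):
  k=0: a=10, p=10, q=1
  k=1: a=8, p=81, q=8
  k=2: a=1, p=91, q=9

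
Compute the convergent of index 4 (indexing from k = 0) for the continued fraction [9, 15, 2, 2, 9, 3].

Using pₖ = aₖpₖ₋₁ + pₖ₋₂, qₖ = aₖqₖ₋₁ + qₖ₋₂ (with p₋₁=1, p₋₂=0, q₋₁=0, q₋₂=1):
  k=0: a=9, p=9, q=1
  k=1: a=15, p=136, q=15
  k=2: a=2, p=281, q=31
  k=3: a=2, p=698, q=77
  k=4: a=9, p=6563, q=724

6563/724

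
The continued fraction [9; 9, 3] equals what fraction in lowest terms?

Fold from the inside: start with 3/1.
  9 + 1/3 = 28/3
  9 + 3/28 = 255/28

255/28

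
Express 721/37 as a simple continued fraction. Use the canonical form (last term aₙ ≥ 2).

721 = 19×37 + 18
37 = 2×18 + 1
18 = 18×1 + 0  (stop)
So 721/37 = [19; 2, 18].

[19; 2, 18]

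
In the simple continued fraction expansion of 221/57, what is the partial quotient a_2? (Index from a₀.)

221 = 3·57 + 50   →  a_0 = 3
57 = 1·50 + 7   →  a_1 = 1
50 = 7·7 + 1   →  a_2 = 7

7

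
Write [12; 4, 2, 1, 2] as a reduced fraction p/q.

428/35

Using pₖ = aₖpₖ₋₁ + pₖ₋₂ and qₖ = aₖqₖ₋₁ + qₖ₋₂:
  k=0: a=12, p=12, q=1
  k=1: a=4, p=49, q=4
  k=2: a=2, p=110, q=9
  k=3: a=1, p=159, q=13
  k=4: a=2, p=428, q=35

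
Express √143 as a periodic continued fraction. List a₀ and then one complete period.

[11; 1, 22]

a₀ = ⌊√143⌋ = 11.
With m₀=0, d₀=1 and mₖ₊₁ = dₖaₖ − mₖ, dₖ₊₁ = (n − mₖ₊₁²)/dₖ, aₖ₊₁ = ⌊(a₀+mₖ₊₁)/dₖ₊₁⌋:
  k=1: m=11, d=22, a=1
  k=2: m=11, d=1, a=22
d=1 and a=2a₀=22 at k=2, so the next step gives (m, d) = (11, 22) again — its k=1 value — and the period has length 2.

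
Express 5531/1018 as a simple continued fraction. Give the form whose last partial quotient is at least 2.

[5; 2, 3, 4, 8, 4]

5531 = 5*1018 + 441
1018 = 2*441 + 136
441 = 3*136 + 33
136 = 4*33 + 4
33 = 8*4 + 1
4 = 4*1 + 0  (stop)
So 5531/1018 = [5; 2, 3, 4, 8, 4].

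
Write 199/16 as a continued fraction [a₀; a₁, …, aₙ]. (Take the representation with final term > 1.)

199 = 12×16 + 7
16 = 2×7 + 2
7 = 3×2 + 1
2 = 2×1 + 0  (stop)
So 199/16 = [12; 2, 3, 2].

[12; 2, 3, 2]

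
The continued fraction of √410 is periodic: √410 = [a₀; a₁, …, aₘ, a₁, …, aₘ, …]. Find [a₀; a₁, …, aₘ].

[20; 4, 40]

a₀ = ⌊√410⌋ = 20.
With m₀=0, d₀=1 and mₖ₊₁ = dₖaₖ − mₖ, dₖ₊₁ = (n − mₖ₊₁²)/dₖ, aₖ₊₁ = ⌊(a₀+mₖ₊₁)/dₖ₊₁⌋:
  k=1: m=20, d=10, a=4
  k=2: m=20, d=1, a=40
d=1 and a=2a₀=40 at k=2, so the next step gives (m, d) = (20, 10) again — its k=1 value — and the period has length 2.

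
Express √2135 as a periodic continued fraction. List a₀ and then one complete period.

a₀ = ⌊√2135⌋ = 46.
With m₀=0, d₀=1 and mₖ₊₁ = dₖaₖ − mₖ, dₖ₊₁ = (n − mₖ₊₁²)/dₖ, aₖ₊₁ = ⌊(a₀+mₖ₊₁)/dₖ₊₁⌋:
  k=1: m=46, d=19, a=4
  k=2: m=30, d=65, a=1
  k=3: m=35, d=14, a=5
  k=4: m=35, d=65, a=1
  k=5: m=30, d=19, a=4
  k=6: m=46, d=1, a=92
d=1 and a=2a₀=92 at k=6, so the next step gives (m, d) = (46, 19) again — its k=1 value — and the period has length 6.

[46; 4, 1, 5, 1, 4, 92]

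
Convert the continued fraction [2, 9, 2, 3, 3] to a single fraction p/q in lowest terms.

Using pₖ = aₖpₖ₋₁ + pₖ₋₂ and qₖ = aₖqₖ₋₁ + qₖ₋₂:
  k=0: a=2, p=2, q=1
  k=1: a=9, p=19, q=9
  k=2: a=2, p=40, q=19
  k=3: a=3, p=139, q=66
  k=4: a=3, p=457, q=217

457/217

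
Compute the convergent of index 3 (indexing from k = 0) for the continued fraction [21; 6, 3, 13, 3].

Using pₖ = aₖpₖ₋₁ + pₖ₋₂, qₖ = aₖqₖ₋₁ + qₖ₋₂ (with p₋₁=1, p₋₂=0, q₋₁=0, q₋₂=1):
  k=0: a=21, p=21, q=1
  k=1: a=6, p=127, q=6
  k=2: a=3, p=402, q=19
  k=3: a=13, p=5353, q=253

5353/253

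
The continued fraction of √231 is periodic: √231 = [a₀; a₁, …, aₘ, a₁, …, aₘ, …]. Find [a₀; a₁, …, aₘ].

[15; 5, 30]

a₀ = ⌊√231⌋ = 15.
With m₀=0, d₀=1 and mₖ₊₁ = dₖaₖ − mₖ, dₖ₊₁ = (n − mₖ₊₁²)/dₖ, aₖ₊₁ = ⌊(a₀+mₖ₊₁)/dₖ₊₁⌋:
  k=1: m=15, d=6, a=5
  k=2: m=15, d=1, a=30
d=1 and a=2a₀=30 at k=2, so the next step gives (m, d) = (15, 6) again — its k=1 value — and the period has length 2.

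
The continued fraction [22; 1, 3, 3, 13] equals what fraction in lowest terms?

3939/173

Using pₖ = aₖpₖ₋₁ + pₖ₋₂ and qₖ = aₖqₖ₋₁ + qₖ₋₂:
  k=0: a=22, p=22, q=1
  k=1: a=1, p=23, q=1
  k=2: a=3, p=91, q=4
  k=3: a=3, p=296, q=13
  k=4: a=13, p=3939, q=173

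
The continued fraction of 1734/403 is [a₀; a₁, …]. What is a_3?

3

1734 = 4·403 + 122   →  a_0 = 4
403 = 3·122 + 37   →  a_1 = 3
122 = 3·37 + 11   →  a_2 = 3
37 = 3·11 + 4   →  a_3 = 3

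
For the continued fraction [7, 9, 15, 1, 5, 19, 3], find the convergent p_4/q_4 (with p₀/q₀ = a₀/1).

6122/861

Using pₖ = aₖpₖ₋₁ + pₖ₋₂, qₖ = aₖqₖ₋₁ + qₖ₋₂ (with p₋₁=1, p₋₂=0, q₋₁=0, q₋₂=1):
  k=0: a=7, p=7, q=1
  k=1: a=9, p=64, q=9
  k=2: a=15, p=967, q=136
  k=3: a=1, p=1031, q=145
  k=4: a=5, p=6122, q=861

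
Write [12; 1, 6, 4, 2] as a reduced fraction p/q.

836/65

Using pₖ = aₖpₖ₋₁ + pₖ₋₂ and qₖ = aₖqₖ₋₁ + qₖ₋₂:
  k=0: a=12, p=12, q=1
  k=1: a=1, p=13, q=1
  k=2: a=6, p=90, q=7
  k=3: a=4, p=373, q=29
  k=4: a=2, p=836, q=65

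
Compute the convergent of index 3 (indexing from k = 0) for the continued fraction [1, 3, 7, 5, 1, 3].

Using pₖ = aₖpₖ₋₁ + pₖ₋₂, qₖ = aₖqₖ₋₁ + qₖ₋₂ (with p₋₁=1, p₋₂=0, q₋₁=0, q₋₂=1):
  k=0: a=1, p=1, q=1
  k=1: a=3, p=4, q=3
  k=2: a=7, p=29, q=22
  k=3: a=5, p=149, q=113

149/113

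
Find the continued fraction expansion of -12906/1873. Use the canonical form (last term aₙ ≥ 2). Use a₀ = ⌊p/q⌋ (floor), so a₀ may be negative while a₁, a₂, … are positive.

[-7; 9, 7, 3, 9]

-12906 = -7·1873 + 205
1873 = 9·205 + 28
205 = 7·28 + 9
28 = 3·9 + 1
9 = 9·1 + 0  (stop)
So -12906/1873 = [-7; 9, 7, 3, 9].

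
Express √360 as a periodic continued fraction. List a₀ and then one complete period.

a₀ = ⌊√360⌋ = 18.
With m₀=0, d₀=1 and mₖ₊₁ = dₖaₖ − mₖ, dₖ₊₁ = (n − mₖ₊₁²)/dₖ, aₖ₊₁ = ⌊(a₀+mₖ₊₁)/dₖ₊₁⌋:
  k=1: m=18, d=36, a=1
  k=2: m=18, d=1, a=36
d=1 and a=2a₀=36 at k=2, so the next step gives (m, d) = (18, 36) again — its k=1 value — and the period has length 2.

[18; 1, 36]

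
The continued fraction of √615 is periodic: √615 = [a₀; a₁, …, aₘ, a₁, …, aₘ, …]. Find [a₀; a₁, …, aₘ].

[24; 1, 3, 1, 48]

a₀ = ⌊√615⌋ = 24.
With m₀=0, d₀=1 and mₖ₊₁ = dₖaₖ − mₖ, dₖ₊₁ = (n − mₖ₊₁²)/dₖ, aₖ₊₁ = ⌊(a₀+mₖ₊₁)/dₖ₊₁⌋:
  k=1: m=24, d=39, a=1
  k=2: m=15, d=10, a=3
  k=3: m=15, d=39, a=1
  k=4: m=24, d=1, a=48
d=1 and a=2a₀=48 at k=4, so the next step gives (m, d) = (24, 39) again — its k=1 value — and the period has length 4.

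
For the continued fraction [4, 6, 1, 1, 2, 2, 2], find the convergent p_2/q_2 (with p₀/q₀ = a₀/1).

Using pₖ = aₖpₖ₋₁ + pₖ₋₂, qₖ = aₖqₖ₋₁ + qₖ₋₂ (with p₋₁=1, p₋₂=0, q₋₁=0, q₋₂=1):
  k=0: a=4, p=4, q=1
  k=1: a=6, p=25, q=6
  k=2: a=1, p=29, q=7

29/7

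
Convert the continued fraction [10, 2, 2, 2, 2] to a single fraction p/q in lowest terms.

Using pₖ = aₖpₖ₋₁ + pₖ₋₂ and qₖ = aₖqₖ₋₁ + qₖ₋₂:
  k=0: a=10, p=10, q=1
  k=1: a=2, p=21, q=2
  k=2: a=2, p=52, q=5
  k=3: a=2, p=125, q=12
  k=4: a=2, p=302, q=29

302/29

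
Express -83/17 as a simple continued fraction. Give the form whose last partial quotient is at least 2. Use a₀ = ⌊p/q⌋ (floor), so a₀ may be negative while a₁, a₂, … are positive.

-83 = -5×17 + 2
17 = 8×2 + 1
2 = 2×1 + 0  (stop)
So -83/17 = [-5; 8, 2].

[-5; 8, 2]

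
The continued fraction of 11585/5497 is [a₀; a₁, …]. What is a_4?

8

11585 = 2·5497 + 591   →  a_0 = 2
5497 = 9·591 + 178   →  a_1 = 9
591 = 3·178 + 57   →  a_2 = 3
178 = 3·57 + 7   →  a_3 = 3
57 = 8·7 + 1   →  a_4 = 8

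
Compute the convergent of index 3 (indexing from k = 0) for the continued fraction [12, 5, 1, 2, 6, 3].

Using pₖ = aₖpₖ₋₁ + pₖ₋₂, qₖ = aₖqₖ₋₁ + qₖ₋₂ (with p₋₁=1, p₋₂=0, q₋₁=0, q₋₂=1):
  k=0: a=12, p=12, q=1
  k=1: a=5, p=61, q=5
  k=2: a=1, p=73, q=6
  k=3: a=2, p=207, q=17

207/17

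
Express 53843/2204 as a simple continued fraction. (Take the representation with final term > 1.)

[24; 2, 3, 18, 4, 4]

53843 = 24×2204 + 947
2204 = 2×947 + 310
947 = 3×310 + 17
310 = 18×17 + 4
17 = 4×4 + 1
4 = 4×1 + 0  (stop)
So 53843/2204 = [24; 2, 3, 18, 4, 4].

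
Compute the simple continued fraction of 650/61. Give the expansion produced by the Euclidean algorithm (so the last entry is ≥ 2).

650 = 10×61 + 40
61 = 1×40 + 21
40 = 1×21 + 19
21 = 1×19 + 2
19 = 9×2 + 1
2 = 2×1 + 0  (stop)
So 650/61 = [10; 1, 1, 1, 9, 2].

[10; 1, 1, 1, 9, 2]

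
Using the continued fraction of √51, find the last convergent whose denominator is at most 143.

√51 = [7; 7, 14, …] (period length 2).
Convergents:
  p_0/q_0 = 7/1
  p_1/q_1 = 50/7
  p_2/q_2 = 707/99
  p_3/q_3 = 4999/700
q_2 = 99 ≤ 143 < 700 = q_3, so the answer is 707/99.

707/99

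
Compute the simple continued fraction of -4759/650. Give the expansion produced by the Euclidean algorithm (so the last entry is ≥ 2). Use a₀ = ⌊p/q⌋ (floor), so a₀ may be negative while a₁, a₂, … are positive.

-4759 = -8·650 + 441
650 = 1·441 + 209
441 = 2·209 + 23
209 = 9·23 + 2
23 = 11·2 + 1
2 = 2·1 + 0  (stop)
So -4759/650 = [-8; 1, 2, 9, 11, 2].

[-8; 1, 2, 9, 11, 2]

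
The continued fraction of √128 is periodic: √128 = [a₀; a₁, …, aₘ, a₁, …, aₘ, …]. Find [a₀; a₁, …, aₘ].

[11; 3, 5, 3, 22]

a₀ = ⌊√128⌋ = 11.
With m₀=0, d₀=1 and mₖ₊₁ = dₖaₖ − mₖ, dₖ₊₁ = (n − mₖ₊₁²)/dₖ, aₖ₊₁ = ⌊(a₀+mₖ₊₁)/dₖ₊₁⌋:
  k=1: m=11, d=7, a=3
  k=2: m=10, d=4, a=5
  k=3: m=10, d=7, a=3
  k=4: m=11, d=1, a=22
d=1 and a=2a₀=22 at k=4, so the next step gives (m, d) = (11, 7) again — its k=1 value — and the period has length 4.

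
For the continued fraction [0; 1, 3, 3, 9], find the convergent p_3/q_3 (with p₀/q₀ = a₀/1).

10/13

Using pₖ = aₖpₖ₋₁ + pₖ₋₂, qₖ = aₖqₖ₋₁ + qₖ₋₂ (with p₋₁=1, p₋₂=0, q₋₁=0, q₋₂=1):
  k=0: a=0, p=0, q=1
  k=1: a=1, p=1, q=1
  k=2: a=3, p=3, q=4
  k=3: a=3, p=10, q=13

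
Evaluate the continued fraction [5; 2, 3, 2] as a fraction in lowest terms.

Using pₖ = aₖpₖ₋₁ + pₖ₋₂ and qₖ = aₖqₖ₋₁ + qₖ₋₂:
  k=0: a=5, p=5, q=1
  k=1: a=2, p=11, q=2
  k=2: a=3, p=38, q=7
  k=3: a=2, p=87, q=16

87/16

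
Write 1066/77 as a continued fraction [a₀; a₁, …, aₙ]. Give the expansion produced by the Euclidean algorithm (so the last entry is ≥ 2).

1066 = 13·77 + 65
77 = 1·65 + 12
65 = 5·12 + 5
12 = 2·5 + 2
5 = 2·2 + 1
2 = 2·1 + 0  (stop)
So 1066/77 = [13; 1, 5, 2, 2, 2].

[13; 1, 5, 2, 2, 2]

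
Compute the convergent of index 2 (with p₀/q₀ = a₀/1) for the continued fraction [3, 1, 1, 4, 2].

Using pₖ = aₖpₖ₋₁ + pₖ₋₂, qₖ = aₖqₖ₋₁ + qₖ₋₂ (with p₋₁=1, p₋₂=0, q₋₁=0, q₋₂=1):
  k=0: a=3, p=3, q=1
  k=1: a=1, p=4, q=1
  k=2: a=1, p=7, q=2

7/2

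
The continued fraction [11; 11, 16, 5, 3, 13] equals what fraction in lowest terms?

Using pₖ = aₖpₖ₋₁ + pₖ₋₂ and qₖ = aₖqₖ₋₁ + qₖ₋₂:
  k=0: a=11, p=11, q=1
  k=1: a=11, p=122, q=11
  k=2: a=16, p=1963, q=177
  k=3: a=5, p=9937, q=896
  k=4: a=3, p=31774, q=2865
  k=5: a=13, p=422999, q=38141

422999/38141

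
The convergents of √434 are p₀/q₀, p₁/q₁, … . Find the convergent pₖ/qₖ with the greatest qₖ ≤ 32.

125/6

√434 = [20; 1, 4, 1, 40, …] (period length 4).
Convergents:
  p_0/q_0 = 20/1
  p_1/q_1 = 21/1
  p_2/q_2 = 104/5
  p_3/q_3 = 125/6
  p_4/q_4 = 5104/245
q_3 = 6 ≤ 32 < 245 = q_4, so the answer is 125/6.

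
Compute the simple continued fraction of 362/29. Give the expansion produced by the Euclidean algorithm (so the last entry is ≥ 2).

[12; 2, 14]

362 = 12·29 + 14
29 = 2·14 + 1
14 = 14·1 + 0  (stop)
So 362/29 = [12; 2, 14].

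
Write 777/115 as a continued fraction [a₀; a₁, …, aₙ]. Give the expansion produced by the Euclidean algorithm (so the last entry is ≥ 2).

[6; 1, 3, 9, 3]

777 = 6·115 + 87
115 = 1·87 + 28
87 = 3·28 + 3
28 = 9·3 + 1
3 = 3·1 + 0  (stop)
So 777/115 = [6; 1, 3, 9, 3].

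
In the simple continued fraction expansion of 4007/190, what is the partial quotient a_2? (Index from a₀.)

4007 = 21·190 + 17   →  a_0 = 21
190 = 11·17 + 3   →  a_1 = 11
17 = 5·3 + 2   →  a_2 = 5

5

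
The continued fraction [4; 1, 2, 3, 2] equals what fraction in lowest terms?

108/23

Fold from the inside: start with 2/1.
  3 + 1/2 = 7/2
  2 + 2/7 = 16/7
  1 + 7/16 = 23/16
  4 + 16/23 = 108/23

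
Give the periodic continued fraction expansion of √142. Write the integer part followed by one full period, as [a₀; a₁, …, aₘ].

a₀ = ⌊√142⌋ = 11.
With m₀=0, d₀=1 and mₖ₊₁ = dₖaₖ − mₖ, dₖ₊₁ = (n − mₖ₊₁²)/dₖ, aₖ₊₁ = ⌊(a₀+mₖ₊₁)/dₖ₊₁⌋:
  k=1: m=11, d=21, a=1
  k=2: m=10, d=2, a=10
  k=3: m=10, d=21, a=1
  k=4: m=11, d=1, a=22
d=1 and a=2a₀=22 at k=4, so the next step gives (m, d) = (11, 21) again — its k=1 value — and the period has length 4.

[11; 1, 10, 1, 22]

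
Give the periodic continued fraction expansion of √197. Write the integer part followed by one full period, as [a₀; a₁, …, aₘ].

[14; 28]

a₀ = ⌊√197⌋ = 14.
With m₀=0, d₀=1 and mₖ₊₁ = dₖaₖ − mₖ, dₖ₊₁ = (n − mₖ₊₁²)/dₖ, aₖ₊₁ = ⌊(a₀+mₖ₊₁)/dₖ₊₁⌋:
  k=1: m=14, d=1, a=28
d=1 and a=2a₀=28 at k=1, so the next step gives (m, d) = (14, 1) again — its k=1 value — and the period has length 1.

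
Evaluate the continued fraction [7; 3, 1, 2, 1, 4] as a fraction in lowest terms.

Fold from the inside: start with 4/1.
  1 + 1/4 = 5/4
  2 + 4/5 = 14/5
  1 + 5/14 = 19/14
  3 + 14/19 = 71/19
  7 + 19/71 = 516/71

516/71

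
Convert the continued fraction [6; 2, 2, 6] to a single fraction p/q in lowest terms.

Using pₖ = aₖpₖ₋₁ + pₖ₋₂ and qₖ = aₖqₖ₋₁ + qₖ₋₂:
  k=0: a=6, p=6, q=1
  k=1: a=2, p=13, q=2
  k=2: a=2, p=32, q=5
  k=3: a=6, p=205, q=32

205/32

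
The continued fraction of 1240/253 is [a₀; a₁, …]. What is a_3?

8

1240 = 4·253 + 228   →  a_0 = 4
253 = 1·228 + 25   →  a_1 = 1
228 = 9·25 + 3   →  a_2 = 9
25 = 8·3 + 1   →  a_3 = 8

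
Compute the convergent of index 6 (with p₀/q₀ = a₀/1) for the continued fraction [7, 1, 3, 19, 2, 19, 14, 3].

335433/43264

Using pₖ = aₖpₖ₋₁ + pₖ₋₂, qₖ = aₖqₖ₋₁ + qₖ₋₂ (with p₋₁=1, p₋₂=0, q₋₁=0, q₋₂=1):
  k=0: a=7, p=7, q=1
  k=1: a=1, p=8, q=1
  k=2: a=3, p=31, q=4
  k=3: a=19, p=597, q=77
  k=4: a=2, p=1225, q=158
  k=5: a=19, p=23872, q=3079
  k=6: a=14, p=335433, q=43264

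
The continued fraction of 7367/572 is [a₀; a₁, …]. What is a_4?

7367 = 12·572 + 503   →  a_0 = 12
572 = 1·503 + 69   →  a_1 = 1
503 = 7·69 + 20   →  a_2 = 7
69 = 3·20 + 9   →  a_3 = 3
20 = 2·9 + 2   →  a_4 = 2

2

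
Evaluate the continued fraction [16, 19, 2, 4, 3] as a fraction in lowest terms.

Using pₖ = aₖpₖ₋₁ + pₖ₋₂ and qₖ = aₖqₖ₋₁ + qₖ₋₂:
  k=0: a=16, p=16, q=1
  k=1: a=19, p=305, q=19
  k=2: a=2, p=626, q=39
  k=3: a=4, p=2809, q=175
  k=4: a=3, p=9053, q=564

9053/564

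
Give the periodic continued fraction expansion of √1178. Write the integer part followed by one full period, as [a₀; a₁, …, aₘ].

a₀ = ⌊√1178⌋ = 34.
With m₀=0, d₀=1 and mₖ₊₁ = dₖaₖ − mₖ, dₖ₊₁ = (n − mₖ₊₁²)/dₖ, aₖ₊₁ = ⌊(a₀+mₖ₊₁)/dₖ₊₁⌋:
  k=1: m=34, d=22, a=3
  k=2: m=32, d=7, a=9
  k=3: m=31, d=31, a=2
  k=4: m=31, d=7, a=9
  k=5: m=32, d=22, a=3
  k=6: m=34, d=1, a=68
d=1 and a=2a₀=68 at k=6, so the next step gives (m, d) = (34, 22) again — its k=1 value — and the period has length 6.

[34; 3, 9, 2, 9, 3, 68]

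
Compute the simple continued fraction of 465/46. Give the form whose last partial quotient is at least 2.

465 = 10×46 + 5
46 = 9×5 + 1
5 = 5×1 + 0  (stop)
So 465/46 = [10; 9, 5].

[10; 9, 5]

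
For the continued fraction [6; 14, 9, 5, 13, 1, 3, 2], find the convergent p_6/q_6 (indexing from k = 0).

219784/36203

Using pₖ = aₖpₖ₋₁ + pₖ₋₂, qₖ = aₖqₖ₋₁ + qₖ₋₂ (with p₋₁=1, p₋₂=0, q₋₁=0, q₋₂=1):
  k=0: a=6, p=6, q=1
  k=1: a=14, p=85, q=14
  k=2: a=9, p=771, q=127
  k=3: a=5, p=3940, q=649
  k=4: a=13, p=51991, q=8564
  k=5: a=1, p=55931, q=9213
  k=6: a=3, p=219784, q=36203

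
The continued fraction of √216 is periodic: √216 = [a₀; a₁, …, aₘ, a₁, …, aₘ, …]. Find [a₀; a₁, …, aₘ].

a₀ = ⌊√216⌋ = 14.

[14; 1, 2, 3, 2, 1, 28]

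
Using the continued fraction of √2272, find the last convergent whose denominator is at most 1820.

40897/858

√2272 = [47; 1, 1, 1, 94, …] (period length 4).
Convergents:
  p_0/q_0 = 47/1
  p_1/q_1 = 48/1
  p_2/q_2 = 95/2
  p_3/q_3 = 143/3
  p_4/q_4 = 13537/284
  p_5/q_5 = 13680/287
  p_6/q_6 = 27217/571
  p_7/q_7 = 40897/858
  p_8/q_8 = 3871535/81223
q_7 = 858 ≤ 1820 < 81223 = q_8, so the answer is 40897/858.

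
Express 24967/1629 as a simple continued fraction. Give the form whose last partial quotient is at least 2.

[15; 3, 16, 8, 4]

24967 = 15·1629 + 532
1629 = 3·532 + 33
532 = 16·33 + 4
33 = 8·4 + 1
4 = 4·1 + 0  (stop)
So 24967/1629 = [15; 3, 16, 8, 4].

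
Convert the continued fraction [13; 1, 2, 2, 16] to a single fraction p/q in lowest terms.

1577/115

Fold from the inside: start with 16/1.
  2 + 1/16 = 33/16
  2 + 16/33 = 82/33
  1 + 33/82 = 115/82
  13 + 82/115 = 1577/115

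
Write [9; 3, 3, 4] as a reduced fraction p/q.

Fold from the inside: start with 4/1.
  3 + 1/4 = 13/4
  3 + 4/13 = 43/13
  9 + 13/43 = 400/43

400/43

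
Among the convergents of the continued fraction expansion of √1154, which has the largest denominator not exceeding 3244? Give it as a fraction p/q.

78506/2311

√1154 = [33; 1, 32, 1, 66, …] (period length 4).
Convergents:
  p_0/q_0 = 33/1
  p_1/q_1 = 34/1
  p_2/q_2 = 1121/33
  p_3/q_3 = 1155/34
  p_4/q_4 = 77351/2277
  p_5/q_5 = 78506/2311
  p_6/q_6 = 2589543/76229
q_5 = 2311 ≤ 3244 < 76229 = q_6, so the answer is 78506/2311.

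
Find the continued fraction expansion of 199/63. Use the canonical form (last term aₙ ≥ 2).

[3; 6, 3, 3]

199 = 3×63 + 10
63 = 6×10 + 3
10 = 3×3 + 1
3 = 3×1 + 0  (stop)
So 199/63 = [3; 6, 3, 3].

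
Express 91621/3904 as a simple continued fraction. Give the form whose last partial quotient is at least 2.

91621 = 23·3904 + 1829
3904 = 2·1829 + 246
1829 = 7·246 + 107
246 = 2·107 + 32
107 = 3·32 + 11
32 = 2·11 + 10
11 = 1·10 + 1
10 = 10·1 + 0  (stop)
So 91621/3904 = [23; 2, 7, 2, 3, 2, 1, 10].

[23; 2, 7, 2, 3, 2, 1, 10]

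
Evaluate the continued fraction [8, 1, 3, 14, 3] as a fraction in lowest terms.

Fold from the inside: start with 3/1.
  14 + 1/3 = 43/3
  3 + 3/43 = 132/43
  1 + 43/132 = 175/132
  8 + 132/175 = 1532/175

1532/175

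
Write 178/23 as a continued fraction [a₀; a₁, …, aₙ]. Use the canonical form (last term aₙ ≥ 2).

[7; 1, 2, 1, 5]

178 = 7×23 + 17
23 = 1×17 + 6
17 = 2×6 + 5
6 = 1×5 + 1
5 = 5×1 + 0  (stop)
So 178/23 = [7; 1, 2, 1, 5].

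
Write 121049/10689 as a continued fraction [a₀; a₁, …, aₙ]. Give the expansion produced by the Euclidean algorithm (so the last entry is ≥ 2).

[11; 3, 12, 2, 3, 2, 17]

121049 = 11*10689 + 3470
10689 = 3*3470 + 279
3470 = 12*279 + 122
279 = 2*122 + 35
122 = 3*35 + 17
35 = 2*17 + 1
17 = 17*1 + 0  (stop)
So 121049/10689 = [11; 3, 12, 2, 3, 2, 17].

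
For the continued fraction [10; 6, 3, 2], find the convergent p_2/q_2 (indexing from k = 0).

Using pₖ = aₖpₖ₋₁ + pₖ₋₂, qₖ = aₖqₖ₋₁ + qₖ₋₂ (with p₋₁=1, p₋₂=0, q₋₁=0, q₋₂=1):
  k=0: a=10, p=10, q=1
  k=1: a=6, p=61, q=6
  k=2: a=3, p=193, q=19

193/19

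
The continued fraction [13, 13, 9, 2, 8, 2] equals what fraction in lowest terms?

Using pₖ = aₖpₖ₋₁ + pₖ₋₂ and qₖ = aₖqₖ₋₁ + qₖ₋₂:
  k=0: a=13, p=13, q=1
  k=1: a=13, p=170, q=13
  k=2: a=9, p=1543, q=118
  k=3: a=2, p=3256, q=249
  k=4: a=8, p=27591, q=2110
  k=5: a=2, p=58438, q=4469

58438/4469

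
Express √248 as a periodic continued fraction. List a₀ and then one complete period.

[15; 1, 2, 1, 30]

a₀ = ⌊√248⌋ = 15.
With m₀=0, d₀=1 and mₖ₊₁ = dₖaₖ − mₖ, dₖ₊₁ = (n − mₖ₊₁²)/dₖ, aₖ₊₁ = ⌊(a₀+mₖ₊₁)/dₖ₊₁⌋:
  k=1: m=15, d=23, a=1
  k=2: m=8, d=8, a=2
  k=3: m=8, d=23, a=1
  k=4: m=15, d=1, a=30
d=1 and a=2a₀=30 at k=4, so the next step gives (m, d) = (15, 23) again — its k=1 value — and the period has length 4.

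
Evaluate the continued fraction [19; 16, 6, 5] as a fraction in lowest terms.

9550/501

Using pₖ = aₖpₖ₋₁ + pₖ₋₂ and qₖ = aₖqₖ₋₁ + qₖ₋₂:
  k=0: a=19, p=19, q=1
  k=1: a=16, p=305, q=16
  k=2: a=6, p=1849, q=97
  k=3: a=5, p=9550, q=501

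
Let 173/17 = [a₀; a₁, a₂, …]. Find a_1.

173 = 10·17 + 3   →  a_0 = 10
17 = 5·3 + 2   →  a_1 = 5

5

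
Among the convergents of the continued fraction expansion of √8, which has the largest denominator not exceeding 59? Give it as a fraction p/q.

99/35

√8 = [2; 1, 4, …] (period length 2).
Convergents:
  p_0/q_0 = 2/1
  p_1/q_1 = 3/1
  p_2/q_2 = 14/5
  p_3/q_3 = 17/6
  p_4/q_4 = 82/29
  p_5/q_5 = 99/35
  p_6/q_6 = 478/169
q_5 = 35 ≤ 59 < 169 = q_6, so the answer is 99/35.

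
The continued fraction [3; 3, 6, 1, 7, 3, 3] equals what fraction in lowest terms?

Fold from the inside: start with 3/1.
  3 + 1/3 = 10/3
  7 + 3/10 = 73/10
  1 + 10/73 = 83/73
  6 + 73/83 = 571/83
  3 + 83/571 = 1796/571
  3 + 571/1796 = 5959/1796

5959/1796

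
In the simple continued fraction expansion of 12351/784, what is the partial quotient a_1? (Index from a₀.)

1

12351 = 15·784 + 591   →  a_0 = 15
784 = 1·591 + 193   →  a_1 = 1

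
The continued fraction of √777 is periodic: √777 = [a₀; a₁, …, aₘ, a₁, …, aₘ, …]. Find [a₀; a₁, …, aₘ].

a₀ = ⌊√777⌋ = 27.
With m₀=0, d₀=1 and mₖ₊₁ = dₖaₖ − mₖ, dₖ₊₁ = (n − mₖ₊₁²)/dₖ, aₖ₊₁ = ⌊(a₀+mₖ₊₁)/dₖ₊₁⌋:
  k=1: m=27, d=48, a=1
  k=2: m=21, d=7, a=6
  k=3: m=21, d=48, a=1
  k=4: m=27, d=1, a=54
d=1 and a=2a₀=54 at k=4, so the next step gives (m, d) = (27, 48) again — its k=1 value — and the period has length 4.

[27; 1, 6, 1, 54]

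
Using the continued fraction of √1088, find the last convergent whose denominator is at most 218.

2177/66

√1088 = [32; 1, 64, …] (period length 2).
Convergents:
  p_0/q_0 = 32/1
  p_1/q_1 = 33/1
  p_2/q_2 = 2144/65
  p_3/q_3 = 2177/66
  p_4/q_4 = 141472/4289
q_3 = 66 ≤ 218 < 4289 = q_4, so the answer is 2177/66.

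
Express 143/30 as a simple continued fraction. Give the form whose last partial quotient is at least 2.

[4; 1, 3, 3, 2]

143 = 4×30 + 23
30 = 1×23 + 7
23 = 3×7 + 2
7 = 3×2 + 1
2 = 2×1 + 0  (stop)
So 143/30 = [4; 1, 3, 3, 2].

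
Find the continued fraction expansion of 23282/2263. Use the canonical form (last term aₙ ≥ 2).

23282 = 10×2263 + 652
2263 = 3×652 + 307
652 = 2×307 + 38
307 = 8×38 + 3
38 = 12×3 + 2
3 = 1×2 + 1
2 = 2×1 + 0  (stop)
So 23282/2263 = [10; 3, 2, 8, 12, 1, 2].

[10; 3, 2, 8, 12, 1, 2]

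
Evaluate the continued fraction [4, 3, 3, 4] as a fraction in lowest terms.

Using pₖ = aₖpₖ₋₁ + pₖ₋₂ and qₖ = aₖqₖ₋₁ + qₖ₋₂:
  k=0: a=4, p=4, q=1
  k=1: a=3, p=13, q=3
  k=2: a=3, p=43, q=10
  k=3: a=4, p=185, q=43

185/43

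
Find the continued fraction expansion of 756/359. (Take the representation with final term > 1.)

[2; 9, 2, 4, 4]

756 = 2·359 + 38
359 = 9·38 + 17
38 = 2·17 + 4
17 = 4·4 + 1
4 = 4·1 + 0  (stop)
So 756/359 = [2; 9, 2, 4, 4].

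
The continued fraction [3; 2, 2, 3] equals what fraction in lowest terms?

58/17

Fold from the inside: start with 3/1.
  2 + 1/3 = 7/3
  2 + 3/7 = 17/7
  3 + 7/17 = 58/17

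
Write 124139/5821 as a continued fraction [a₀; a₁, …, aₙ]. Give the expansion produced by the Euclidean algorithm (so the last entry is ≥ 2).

[21; 3, 14, 1, 17, 7]

124139 = 21·5821 + 1898
5821 = 3·1898 + 127
1898 = 14·127 + 120
127 = 1·120 + 7
120 = 17·7 + 1
7 = 7·1 + 0  (stop)
So 124139/5821 = [21; 3, 14, 1, 17, 7].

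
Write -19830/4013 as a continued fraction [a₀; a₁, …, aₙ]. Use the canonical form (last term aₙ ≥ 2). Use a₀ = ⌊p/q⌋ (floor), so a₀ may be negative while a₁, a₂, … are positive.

-19830 = -5×4013 + 235
4013 = 17×235 + 18
235 = 13×18 + 1
18 = 18×1 + 0  (stop)
So -19830/4013 = [-5; 17, 13, 18].

[-5; 17, 13, 18]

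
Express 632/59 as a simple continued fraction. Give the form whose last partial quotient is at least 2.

[10; 1, 2, 2, 8]

632 = 10·59 + 42
59 = 1·42 + 17
42 = 2·17 + 8
17 = 2·8 + 1
8 = 8·1 + 0  (stop)
So 632/59 = [10; 1, 2, 2, 8].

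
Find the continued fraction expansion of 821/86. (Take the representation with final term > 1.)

[9; 1, 1, 4, 1, 7]

821 = 9·86 + 47
86 = 1·47 + 39
47 = 1·39 + 8
39 = 4·8 + 7
8 = 1·7 + 1
7 = 7·1 + 0  (stop)
So 821/86 = [9; 1, 1, 4, 1, 7].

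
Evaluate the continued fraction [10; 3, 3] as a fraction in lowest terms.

103/10

Using pₖ = aₖpₖ₋₁ + pₖ₋₂ and qₖ = aₖqₖ₋₁ + qₖ₋₂:
  k=0: a=10, p=10, q=1
  k=1: a=3, p=31, q=3
  k=2: a=3, p=103, q=10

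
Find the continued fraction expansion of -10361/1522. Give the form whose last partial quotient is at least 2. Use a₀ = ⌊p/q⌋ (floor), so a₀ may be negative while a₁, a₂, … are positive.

[-7; 5, 5, 7, 8]

-10361 = -7×1522 + 293
1522 = 5×293 + 57
293 = 5×57 + 8
57 = 7×8 + 1
8 = 8×1 + 0  (stop)
So -10361/1522 = [-7; 5, 5, 7, 8].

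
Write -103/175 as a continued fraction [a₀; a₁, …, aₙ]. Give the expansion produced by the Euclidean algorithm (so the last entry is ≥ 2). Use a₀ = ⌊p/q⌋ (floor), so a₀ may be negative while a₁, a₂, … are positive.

-103 = -1×175 + 72
175 = 2×72 + 31
72 = 2×31 + 10
31 = 3×10 + 1
10 = 10×1 + 0  (stop)
So -103/175 = [-1; 2, 2, 3, 10].

[-1; 2, 2, 3, 10]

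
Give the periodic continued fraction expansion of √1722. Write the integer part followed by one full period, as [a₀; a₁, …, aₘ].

[41; 2, 82]

a₀ = ⌊√1722⌋ = 41.
With m₀=0, d₀=1 and mₖ₊₁ = dₖaₖ − mₖ, dₖ₊₁ = (n − mₖ₊₁²)/dₖ, aₖ₊₁ = ⌊(a₀+mₖ₊₁)/dₖ₊₁⌋:
  k=1: m=41, d=41, a=2
  k=2: m=41, d=1, a=82
d=1 and a=2a₀=82 at k=2, so the next step gives (m, d) = (41, 41) again — its k=1 value — and the period has length 2.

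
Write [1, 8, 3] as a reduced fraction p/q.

Fold from the inside: start with 3/1.
  8 + 1/3 = 25/3
  1 + 3/25 = 28/25

28/25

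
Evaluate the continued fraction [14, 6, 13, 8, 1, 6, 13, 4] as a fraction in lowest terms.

3749193/264688

Using pₖ = aₖpₖ₋₁ + pₖ₋₂ and qₖ = aₖqₖ₋₁ + qₖ₋₂:
  k=0: a=14, p=14, q=1
  k=1: a=6, p=85, q=6
  k=2: a=13, p=1119, q=79
  k=3: a=8, p=9037, q=638
  k=4: a=1, p=10156, q=717
  k=5: a=6, p=69973, q=4940
  k=6: a=13, p=919805, q=64937
  k=7: a=4, p=3749193, q=264688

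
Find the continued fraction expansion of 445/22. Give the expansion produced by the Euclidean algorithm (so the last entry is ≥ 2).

445 = 20*22 + 5
22 = 4*5 + 2
5 = 2*2 + 1
2 = 2*1 + 0  (stop)
So 445/22 = [20; 4, 2, 2].

[20; 4, 2, 2]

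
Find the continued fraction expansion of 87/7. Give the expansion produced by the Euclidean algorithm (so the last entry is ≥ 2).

87 = 12*7 + 3
7 = 2*3 + 1
3 = 3*1 + 0  (stop)
So 87/7 = [12; 2, 3].

[12; 2, 3]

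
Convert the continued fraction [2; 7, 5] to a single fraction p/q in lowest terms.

77/36

Using pₖ = aₖpₖ₋₁ + pₖ₋₂ and qₖ = aₖqₖ₋₁ + qₖ₋₂:
  k=0: a=2, p=2, q=1
  k=1: a=7, p=15, q=7
  k=2: a=5, p=77, q=36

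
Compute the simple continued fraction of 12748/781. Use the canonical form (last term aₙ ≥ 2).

12748 = 16×781 + 252
781 = 3×252 + 25
252 = 10×25 + 2
25 = 12×2 + 1
2 = 2×1 + 0  (stop)
So 12748/781 = [16; 3, 10, 12, 2].

[16; 3, 10, 12, 2]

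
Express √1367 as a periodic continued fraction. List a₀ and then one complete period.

a₀ = ⌊√1367⌋ = 36.
With m₀=0, d₀=1 and mₖ₊₁ = dₖaₖ − mₖ, dₖ₊₁ = (n − mₖ₊₁²)/dₖ, aₖ₊₁ = ⌊(a₀+mₖ₊₁)/dₖ₊₁⌋:
  k=1: m=36, d=71, a=1
  k=2: m=35, d=2, a=35
  k=3: m=35, d=71, a=1
  k=4: m=36, d=1, a=72
d=1 and a=2a₀=72 at k=4, so the next step gives (m, d) = (36, 71) again — its k=1 value — and the period has length 4.

[36; 1, 35, 1, 72]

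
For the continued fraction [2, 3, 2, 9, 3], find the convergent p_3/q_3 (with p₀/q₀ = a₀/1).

151/66

Using pₖ = aₖpₖ₋₁ + pₖ₋₂, qₖ = aₖqₖ₋₁ + qₖ₋₂ (with p₋₁=1, p₋₂=0, q₋₁=0, q₋₂=1):
  k=0: a=2, p=2, q=1
  k=1: a=3, p=7, q=3
  k=2: a=2, p=16, q=7
  k=3: a=9, p=151, q=66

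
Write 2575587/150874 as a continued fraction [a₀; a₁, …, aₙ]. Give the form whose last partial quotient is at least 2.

2575587 = 17×150874 + 10729
150874 = 14×10729 + 668
10729 = 16×668 + 41
668 = 16×41 + 12
41 = 3×12 + 5
12 = 2×5 + 2
5 = 2×2 + 1
2 = 2×1 + 0  (stop)
So 2575587/150874 = [17; 14, 16, 16, 3, 2, 2, 2].

[17; 14, 16, 16, 3, 2, 2, 2]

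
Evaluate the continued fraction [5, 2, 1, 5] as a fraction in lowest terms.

Fold from the inside: start with 5/1.
  1 + 1/5 = 6/5
  2 + 5/6 = 17/6
  5 + 6/17 = 91/17

91/17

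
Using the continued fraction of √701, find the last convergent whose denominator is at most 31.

√701 = [26; 2, 10, 10, 2, 52, …] (period length 5).
Convergents:
  p_0/q_0 = 26/1
  p_1/q_1 = 53/2
  p_2/q_2 = 556/21
  p_3/q_3 = 5613/212
q_2 = 21 ≤ 31 < 212 = q_3, so the answer is 556/21.

556/21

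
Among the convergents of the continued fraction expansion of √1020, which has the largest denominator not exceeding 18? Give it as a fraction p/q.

511/16

√1020 = [31; 1, 14, 1, 62, …] (period length 4).
Convergents:
  p_0/q_0 = 31/1
  p_1/q_1 = 32/1
  p_2/q_2 = 479/15
  p_3/q_3 = 511/16
  p_4/q_4 = 32161/1007
q_3 = 16 ≤ 18 < 1007 = q_4, so the answer is 511/16.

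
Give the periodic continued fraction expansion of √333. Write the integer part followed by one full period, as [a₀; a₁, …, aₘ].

[18; 4, 36]

a₀ = ⌊√333⌋ = 18.
With m₀=0, d₀=1 and mₖ₊₁ = dₖaₖ − mₖ, dₖ₊₁ = (n − mₖ₊₁²)/dₖ, aₖ₊₁ = ⌊(a₀+mₖ₊₁)/dₖ₊₁⌋:
  k=1: m=18, d=9, a=4
  k=2: m=18, d=1, a=36
d=1 and a=2a₀=36 at k=2, so the next step gives (m, d) = (18, 9) again — its k=1 value — and the period has length 2.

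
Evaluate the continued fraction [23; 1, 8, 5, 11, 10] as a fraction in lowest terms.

Fold from the inside: start with 10/1.
  11 + 1/10 = 111/10
  5 + 10/111 = 565/111
  8 + 111/565 = 4631/565
  1 + 565/4631 = 5196/4631
  23 + 4631/5196 = 124139/5196

124139/5196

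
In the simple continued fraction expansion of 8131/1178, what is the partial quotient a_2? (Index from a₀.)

8131 = 6·1178 + 1063   →  a_0 = 6
1178 = 1·1063 + 115   →  a_1 = 1
1063 = 9·115 + 28   →  a_2 = 9

9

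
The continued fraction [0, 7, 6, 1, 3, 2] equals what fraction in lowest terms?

Using pₖ = aₖpₖ₋₁ + pₖ₋₂ and qₖ = aₖqₖ₋₁ + qₖ₋₂:
  k=0: a=0, p=0, q=1
  k=1: a=7, p=1, q=7
  k=2: a=6, p=6, q=43
  k=3: a=1, p=7, q=50
  k=4: a=3, p=27, q=193
  k=5: a=2, p=61, q=436

61/436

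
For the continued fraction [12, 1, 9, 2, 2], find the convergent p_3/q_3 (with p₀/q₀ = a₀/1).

271/21

Using pₖ = aₖpₖ₋₁ + pₖ₋₂, qₖ = aₖqₖ₋₁ + qₖ₋₂ (with p₋₁=1, p₋₂=0, q₋₁=0, q₋₂=1):
  k=0: a=12, p=12, q=1
  k=1: a=1, p=13, q=1
  k=2: a=9, p=129, q=10
  k=3: a=2, p=271, q=21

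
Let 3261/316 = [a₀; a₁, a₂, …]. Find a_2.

7

3261 = 10·316 + 101   →  a_0 = 10
316 = 3·101 + 13   →  a_1 = 3
101 = 7·13 + 10   →  a_2 = 7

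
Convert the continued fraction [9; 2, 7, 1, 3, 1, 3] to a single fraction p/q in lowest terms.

Fold from the inside: start with 3/1.
  1 + 1/3 = 4/3
  3 + 3/4 = 15/4
  1 + 4/15 = 19/15
  7 + 15/19 = 148/19
  2 + 19/148 = 315/148
  9 + 148/315 = 2983/315

2983/315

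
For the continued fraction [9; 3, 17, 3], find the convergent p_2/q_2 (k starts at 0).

485/52

Using pₖ = aₖpₖ₋₁ + pₖ₋₂, qₖ = aₖqₖ₋₁ + qₖ₋₂ (with p₋₁=1, p₋₂=0, q₋₁=0, q₋₂=1):
  k=0: a=9, p=9, q=1
  k=1: a=3, p=28, q=3
  k=2: a=17, p=485, q=52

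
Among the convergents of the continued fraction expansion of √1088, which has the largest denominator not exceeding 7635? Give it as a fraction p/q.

143649/4355

√1088 = [32; 1, 64, …] (period length 2).
Convergents:
  p_0/q_0 = 32/1
  p_1/q_1 = 33/1
  p_2/q_2 = 2144/65
  p_3/q_3 = 2177/66
  p_4/q_4 = 141472/4289
  p_5/q_5 = 143649/4355
  p_6/q_6 = 9335008/283009
q_5 = 4355 ≤ 7635 < 283009 = q_6, so the answer is 143649/4355.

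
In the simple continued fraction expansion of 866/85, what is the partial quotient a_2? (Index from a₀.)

3

866 = 10·85 + 16   →  a_0 = 10
85 = 5·16 + 5   →  a_1 = 5
16 = 3·5 + 1   →  a_2 = 3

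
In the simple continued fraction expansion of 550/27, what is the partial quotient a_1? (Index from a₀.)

550 = 20·27 + 10   →  a_0 = 20
27 = 2·10 + 7   →  a_1 = 2

2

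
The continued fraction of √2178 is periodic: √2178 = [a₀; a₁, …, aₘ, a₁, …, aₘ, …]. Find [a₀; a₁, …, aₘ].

a₀ = ⌊√2178⌋ = 46.
With m₀=0, d₀=1 and mₖ₊₁ = dₖaₖ − mₖ, dₖ₊₁ = (n − mₖ₊₁²)/dₖ, aₖ₊₁ = ⌊(a₀+mₖ₊₁)/dₖ₊₁⌋:
  k=1: m=46, d=62, a=1
  k=2: m=16, d=31, a=2
  k=3: m=46, d=2, a=46
  k=4: m=46, d=31, a=2
  k=5: m=16, d=62, a=1
  k=6: m=46, d=1, a=92
d=1 and a=2a₀=92 at k=6, so the next step gives (m, d) = (46, 62) again — its k=1 value — and the period has length 6.

[46; 1, 2, 46, 2, 1, 92]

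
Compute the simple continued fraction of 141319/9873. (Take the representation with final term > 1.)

[14; 3, 5, 3, 8, 1, 9, 2]

141319 = 14·9873 + 3097
9873 = 3·3097 + 582
3097 = 5·582 + 187
582 = 3·187 + 21
187 = 8·21 + 19
21 = 1·19 + 2
19 = 9·2 + 1
2 = 2·1 + 0  (stop)
So 141319/9873 = [14; 3, 5, 3, 8, 1, 9, 2].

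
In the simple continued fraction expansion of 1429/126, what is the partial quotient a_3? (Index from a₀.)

1429 = 11·126 + 43   →  a_0 = 11
126 = 2·43 + 40   →  a_1 = 2
43 = 1·40 + 3   →  a_2 = 1
40 = 13·3 + 1   →  a_3 = 13

13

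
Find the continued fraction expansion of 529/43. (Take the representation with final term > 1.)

[12; 3, 3, 4]

529 = 12·43 + 13
43 = 3·13 + 4
13 = 3·4 + 1
4 = 4·1 + 0  (stop)
So 529/43 = [12; 3, 3, 4].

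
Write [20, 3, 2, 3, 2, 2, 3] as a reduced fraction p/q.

Fold from the inside: start with 3/1.
  2 + 1/3 = 7/3
  2 + 3/7 = 17/7
  3 + 7/17 = 58/17
  2 + 17/58 = 133/58
  3 + 58/133 = 457/133
  20 + 133/457 = 9273/457

9273/457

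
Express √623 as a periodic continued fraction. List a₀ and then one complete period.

[24; 1, 23, 1, 48]

a₀ = ⌊√623⌋ = 24.
With m₀=0, d₀=1 and mₖ₊₁ = dₖaₖ − mₖ, dₖ₊₁ = (n − mₖ₊₁²)/dₖ, aₖ₊₁ = ⌊(a₀+mₖ₊₁)/dₖ₊₁⌋:
  k=1: m=24, d=47, a=1
  k=2: m=23, d=2, a=23
  k=3: m=23, d=47, a=1
  k=4: m=24, d=1, a=48
d=1 and a=2a₀=48 at k=4, so the next step gives (m, d) = (24, 47) again — its k=1 value — and the period has length 4.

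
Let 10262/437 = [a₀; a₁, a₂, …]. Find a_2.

14

10262 = 23·437 + 211   →  a_0 = 23
437 = 2·211 + 15   →  a_1 = 2
211 = 14·15 + 1   →  a_2 = 14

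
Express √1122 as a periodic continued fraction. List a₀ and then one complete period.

[33; 2, 66]

a₀ = ⌊√1122⌋ = 33.
With m₀=0, d₀=1 and mₖ₊₁ = dₖaₖ − mₖ, dₖ₊₁ = (n − mₖ₊₁²)/dₖ, aₖ₊₁ = ⌊(a₀+mₖ₊₁)/dₖ₊₁⌋:
  k=1: m=33, d=33, a=2
  k=2: m=33, d=1, a=66
d=1 and a=2a₀=66 at k=2, so the next step gives (m, d) = (33, 33) again — its k=1 value — and the period has length 2.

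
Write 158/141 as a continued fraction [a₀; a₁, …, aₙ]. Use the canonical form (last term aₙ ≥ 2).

[1; 8, 3, 2, 2]

158 = 1×141 + 17
141 = 8×17 + 5
17 = 3×5 + 2
5 = 2×2 + 1
2 = 2×1 + 0  (stop)
So 158/141 = [1; 8, 3, 2, 2].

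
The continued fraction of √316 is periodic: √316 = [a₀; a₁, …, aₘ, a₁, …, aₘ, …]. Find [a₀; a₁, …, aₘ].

a₀ = ⌊√316⌋ = 17.
With m₀=0, d₀=1 and mₖ₊₁ = dₖaₖ − mₖ, dₖ₊₁ = (n − mₖ₊₁²)/dₖ, aₖ₊₁ = ⌊(a₀+mₖ₊₁)/dₖ₊₁⌋:
  k=1: m=17, d=27, a=1
  k=2: m=10, d=8, a=3
  k=3: m=14, d=15, a=2
  k=4: m=16, d=4, a=8
  k=5: m=16, d=15, a=2
  k=6: m=14, d=8, a=3
  k=7: m=10, d=27, a=1
  k=8: m=17, d=1, a=34
d=1 and a=2a₀=34 at k=8, so the next step gives (m, d) = (17, 27) again — its k=1 value — and the period has length 8.

[17; 1, 3, 2, 8, 2, 3, 1, 34]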